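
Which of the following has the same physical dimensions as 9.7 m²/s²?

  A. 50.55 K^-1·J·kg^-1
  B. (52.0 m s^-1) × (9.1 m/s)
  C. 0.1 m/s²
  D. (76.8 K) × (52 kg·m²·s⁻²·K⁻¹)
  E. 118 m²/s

Reference: m²·s⁻².
Each option:
  A. J·kg⁻¹·K⁻¹ = N·m·kg⁻¹·K⁻¹ = m²·s⁻²·K⁻¹
  B. [m·s⁻¹] · [m·s⁻¹] = m²·s⁻²  ← same
  C. m·s⁻²
  D. [K] · [kg·m²·s⁻²·K⁻¹] = kg·m²·s⁻²
  E. m²·s⁻¹
Only B. matches m²·s⁻².

B.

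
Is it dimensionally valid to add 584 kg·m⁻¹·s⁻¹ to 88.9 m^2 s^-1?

Work out the base dimensions of each:
  584 kg·m⁻¹·s⁻¹:  kg·m⁻¹·s⁻¹
  88.9 m^2 s^-1:  m²·s⁻¹
kg·m⁻¹·s⁻¹ ≠ m²·s⁻¹, so they cannot be added.

No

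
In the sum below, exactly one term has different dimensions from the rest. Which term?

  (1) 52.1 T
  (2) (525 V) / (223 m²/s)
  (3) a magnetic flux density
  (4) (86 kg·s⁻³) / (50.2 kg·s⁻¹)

(4)

Reduce each to base SI dimensions:
  (1) T = Wb·m⁻² = kg·s⁻²·A⁻¹
  (2) [kg·m²·s⁻³·A⁻¹] / [m²·s⁻¹] = kg·s⁻²·A⁻¹
  (3) [magnetic flux density] = kg·s⁻²·A⁻¹
  (4) [kg·s⁻³] / [kg·s⁻¹] = s⁻²
All reduce to kg·s⁻²·A⁻¹ except (4), which is s⁻².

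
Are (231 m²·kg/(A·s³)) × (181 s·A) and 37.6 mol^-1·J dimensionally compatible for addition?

No

Dimensions:
  (231 m²·kg/(A·s³)) × (181 s·A):  [kg·m²·s⁻³·A⁻¹] · [s·A] = kg·m²·s⁻²
  37.6 mol^-1·J:  J·mol⁻¹ = N·m·mol⁻¹ = kg·m²·s⁻²·mol⁻¹
kg·m²·s⁻² ≠ kg·m²·s⁻²·mol⁻¹, so they cannot be added.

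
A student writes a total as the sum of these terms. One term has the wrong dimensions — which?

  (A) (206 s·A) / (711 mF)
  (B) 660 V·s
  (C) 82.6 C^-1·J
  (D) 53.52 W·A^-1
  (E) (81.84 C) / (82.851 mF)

(B)

In SI base units:
  (A) [s·A] / [kg⁻¹·m⁻²·s⁴·A²] = kg·m²·s⁻³·A⁻¹
  (B) V·s = J·C⁻¹·s = kg·m²·s⁻²·A⁻¹
  (C) J·C⁻¹ = N·m·(s·A)⁻¹ = kg·m²·s⁻³·A⁻¹
  (D) W·A⁻¹ = J·s⁻¹·A⁻¹ = kg·m²·s⁻³·A⁻¹
  (E) [s·A] / [kg⁻¹·m⁻²·s⁴·A²] = kg·m²·s⁻³·A⁻¹
All reduce to kg·m²·s⁻³·A⁻¹ except (B), which is kg·m²·s⁻²·A⁻¹.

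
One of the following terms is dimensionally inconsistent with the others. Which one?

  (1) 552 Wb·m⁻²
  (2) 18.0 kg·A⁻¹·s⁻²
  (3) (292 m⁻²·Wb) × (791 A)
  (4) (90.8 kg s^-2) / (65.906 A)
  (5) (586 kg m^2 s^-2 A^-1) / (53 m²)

Expand each in SI base units:
  (1) Wb·m⁻² = V·s·m⁻² = kg·s⁻²·A⁻¹
  (2) kg·s⁻²·A⁻¹
  (3) [kg·s⁻²·A⁻¹] · [A] = kg·s⁻²
  (4) [kg·s⁻²] / [A] = kg·s⁻²·A⁻¹
  (5) [kg·m²·s⁻²·A⁻¹] / [m²] = kg·s⁻²·A⁻¹
All reduce to kg·s⁻²·A⁻¹ except (3), which is kg·s⁻².

(3)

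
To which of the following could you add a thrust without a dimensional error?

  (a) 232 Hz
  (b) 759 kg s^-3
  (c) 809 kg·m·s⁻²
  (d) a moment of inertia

Reference: [thrust] = kg·m·s⁻².
Each option:
  (a) Hz = s⁻¹
  (b) kg·s⁻³
  (c) kg·m·s⁻²  ← same
  (d) [moment of inertia] = kg·m²
Only (c) matches kg·m·s⁻².

(c)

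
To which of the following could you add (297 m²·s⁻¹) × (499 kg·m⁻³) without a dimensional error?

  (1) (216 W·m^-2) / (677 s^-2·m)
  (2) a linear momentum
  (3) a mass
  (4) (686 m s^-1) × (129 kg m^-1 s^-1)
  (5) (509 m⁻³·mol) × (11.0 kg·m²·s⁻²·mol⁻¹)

(1)

Reference: [m²·s⁻¹] · [kg·m⁻³] = kg·m⁻¹·s⁻¹.
Each option:
  (1) [kg·s⁻³] / [m·s⁻²] = kg·m⁻¹·s⁻¹  ← same
  (2) [linear momentum] = kg·m·s⁻¹
  (3) [mass] = kg
  (4) [m·s⁻¹] · [kg·m⁻¹·s⁻¹] = kg·s⁻²
  (5) [m⁻³·mol] · [kg·m²·s⁻²·mol⁻¹] = kg·m⁻¹·s⁻²
Only (1) matches kg·m⁻¹·s⁻¹.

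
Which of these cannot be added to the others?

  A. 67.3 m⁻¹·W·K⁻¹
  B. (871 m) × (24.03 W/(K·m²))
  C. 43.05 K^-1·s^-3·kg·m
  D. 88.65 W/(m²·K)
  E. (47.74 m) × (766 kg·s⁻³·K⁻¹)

Dimensions:
  A. W·m⁻¹·K⁻¹ = J·s⁻¹·m⁻¹·K⁻¹ = kg·m·s⁻³·K⁻¹
  B. [m] · [kg·s⁻³·K⁻¹] = kg·m·s⁻³·K⁻¹
  C. kg·m·s⁻³·K⁻¹
  D. W·m⁻²·K⁻¹ = J·s⁻¹·m⁻²·K⁻¹ = kg·s⁻³·K⁻¹
  E. [m] · [kg·s⁻³·K⁻¹] = kg·m·s⁻³·K⁻¹
All reduce to kg·m·s⁻³·K⁻¹ except D., which is kg·s⁻³·K⁻¹.

D.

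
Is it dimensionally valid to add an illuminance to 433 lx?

Expand each in SI base units:
  an illuminance:  [illuminance] = m⁻²·cd
  433 lx:  lx = lm·m⁻² = m⁻²·cd
Both are m⁻²·cd, so they have the same dimensions and can be added.

Yes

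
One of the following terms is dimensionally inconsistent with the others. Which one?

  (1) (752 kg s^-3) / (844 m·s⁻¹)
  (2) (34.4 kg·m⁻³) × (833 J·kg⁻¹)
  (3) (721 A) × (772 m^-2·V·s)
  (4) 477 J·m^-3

Reduce each to base SI dimensions:
  (1) [kg·s⁻³] / [m·s⁻¹] = kg·m⁻¹·s⁻²
  (2) [kg·m⁻³] · [m²·s⁻²] = kg·m⁻¹·s⁻²
  (3) [A] · [kg·s⁻²·A⁻¹] = kg·s⁻²
  (4) J·m⁻³ = N·m·m⁻³ = kg·m⁻¹·s⁻²
All reduce to kg·m⁻¹·s⁻² except (3), which is kg·s⁻².

(3)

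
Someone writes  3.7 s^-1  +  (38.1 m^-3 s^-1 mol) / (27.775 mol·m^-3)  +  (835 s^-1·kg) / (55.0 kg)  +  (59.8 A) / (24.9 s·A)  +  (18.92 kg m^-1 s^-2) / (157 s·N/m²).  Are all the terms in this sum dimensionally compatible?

Expand each in SI base units:
  3.7 s^-1:  s⁻¹
  (38.1 m^-3 s^-1 mol) / (27.775 mol·m^-3):  [m⁻³·s⁻¹·mol] / [m⁻³·mol] = s⁻¹
  (835 s^-1·kg) / (55.0 kg):  [kg·s⁻¹] / [kg] = s⁻¹
  (59.8 A) / (24.9 s·A):  [A] / [s·A] = s⁻¹
  (18.92 kg m^-1 s^-2) / (157 s·N/m²):  [kg·m⁻¹·s⁻²] / [kg·m⁻¹·s⁻¹] = s⁻¹
Every term reduces to s⁻¹.

Yes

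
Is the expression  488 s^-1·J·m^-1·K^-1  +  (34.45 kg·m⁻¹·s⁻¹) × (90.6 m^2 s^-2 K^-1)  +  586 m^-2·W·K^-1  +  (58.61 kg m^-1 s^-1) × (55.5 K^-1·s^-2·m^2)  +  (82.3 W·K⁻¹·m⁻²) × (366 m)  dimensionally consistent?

Dimensions:
  488 s^-1·J·m^-1·K^-1:  J·s⁻¹·m⁻¹·K⁻¹ = N·m·s⁻¹·m⁻¹·K⁻¹ = kg·m·s⁻³·K⁻¹
  (34.45 kg·m⁻¹·s⁻¹) × (90.6 m^2 s^-2 K^-1):  [kg·m⁻¹·s⁻¹] · [m²·s⁻²·K⁻¹] = kg·m·s⁻³·K⁻¹
  586 m^-2·W·K^-1:  W·m⁻²·K⁻¹ = J·s⁻¹·m⁻²·K⁻¹ = kg·s⁻³·K⁻¹
  (58.61 kg m^-1 s^-1) × (55.5 K^-1·s^-2·m^2):  [kg·m⁻¹·s⁻¹] · [m²·s⁻²·K⁻¹] = kg·m·s⁻³·K⁻¹
  (82.3 W·K⁻¹·m⁻²) × (366 m):  [kg·s⁻³·K⁻¹] · [m] = kg·m·s⁻³·K⁻¹
The terms do not share a single dimension (kg·m·s⁻³·K⁻¹ vs kg·s⁻³·K⁻¹).

No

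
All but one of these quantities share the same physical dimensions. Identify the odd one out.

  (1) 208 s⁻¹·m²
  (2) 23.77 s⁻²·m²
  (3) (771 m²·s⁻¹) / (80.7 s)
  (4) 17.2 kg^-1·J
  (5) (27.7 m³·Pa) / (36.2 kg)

(1)

Dimensions:
  (1) m²·s⁻¹
  (2) m²·s⁻²
  (3) [m²·s⁻¹] / [s] = m²·s⁻²
  (4) J·kg⁻¹ = N·m·kg⁻¹ = m²·s⁻²
  (5) [kg·m²·s⁻²] / [kg] = m²·s⁻²
All reduce to m²·s⁻² except (1), which is m²·s⁻¹.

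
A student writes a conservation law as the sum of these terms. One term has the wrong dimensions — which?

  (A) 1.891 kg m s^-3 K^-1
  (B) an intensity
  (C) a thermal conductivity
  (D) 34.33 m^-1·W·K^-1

Reduce each to base SI dimensions:
  (A) kg·m·s⁻³·K⁻¹
  (B) [intensity] = kg·s⁻³
  (C) [thermal conductivity] = kg·m·s⁻³·K⁻¹
  (D) W·m⁻¹·K⁻¹ = J·s⁻¹·m⁻¹·K⁻¹ = kg·m·s⁻³·K⁻¹
All reduce to kg·m·s⁻³·K⁻¹ except (B), which is kg·s⁻³.

(B)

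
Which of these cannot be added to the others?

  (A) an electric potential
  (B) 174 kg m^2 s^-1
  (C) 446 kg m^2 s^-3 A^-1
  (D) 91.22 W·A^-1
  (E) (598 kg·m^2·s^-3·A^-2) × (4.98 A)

(B)

Work out the base dimensions of each:
  (A) [electric potential] = kg·m²·s⁻³·A⁻¹
  (B) kg·m²·s⁻¹
  (C) kg·m²·s⁻³·A⁻¹
  (D) W·A⁻¹ = J·s⁻¹·A⁻¹ = kg·m²·s⁻³·A⁻¹
  (E) [kg·m²·s⁻³·A⁻²] · [A] = kg·m²·s⁻³·A⁻¹
All reduce to kg·m²·s⁻³·A⁻¹ except (B), which is kg·m²·s⁻¹.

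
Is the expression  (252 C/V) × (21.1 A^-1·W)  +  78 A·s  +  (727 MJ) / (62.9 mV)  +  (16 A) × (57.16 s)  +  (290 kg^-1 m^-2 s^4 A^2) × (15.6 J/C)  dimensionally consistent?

Expand each in SI base units:
  (252 C/V) × (21.1 A^-1·W):  [kg⁻¹·m⁻²·s⁴·A²] · [kg·m²·s⁻³·A⁻¹] = s·A
  78 A·s:  A·s = s·A
  (727 MJ) / (62.9 mV):  [kg·m²·s⁻²] / [kg·m²·s⁻³·A⁻¹] = s·A
  (16 A) × (57.16 s):  [A] · [s] = s·A
  (290 kg^-1 m^-2 s^4 A^2) × (15.6 J/C):  [kg⁻¹·m⁻²·s⁴·A²] · [kg·m²·s⁻³·A⁻¹] = s·A
Every term reduces to s·A.

Yes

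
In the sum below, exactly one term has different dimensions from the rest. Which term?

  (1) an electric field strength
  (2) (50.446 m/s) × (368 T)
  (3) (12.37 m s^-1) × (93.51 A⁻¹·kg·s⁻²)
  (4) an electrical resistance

Expand each in SI base units:
  (1) [electric field strength] = kg·m·s⁻³·A⁻¹
  (2) [m·s⁻¹] · [kg·s⁻²·A⁻¹] = kg·m·s⁻³·A⁻¹
  (3) [m·s⁻¹] · [kg·s⁻²·A⁻¹] = kg·m·s⁻³·A⁻¹
  (4) [electrical resistance] = kg·m²·s⁻³·A⁻²
All reduce to kg·m·s⁻³·A⁻¹ except (4), which is kg·m²·s⁻³·A⁻².

(4)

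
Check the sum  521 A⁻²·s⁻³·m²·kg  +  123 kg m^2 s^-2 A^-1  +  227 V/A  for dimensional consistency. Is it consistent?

Work out the base dimensions of each:
  521 A⁻²·s⁻³·m²·kg:  kg·m²·s⁻³·A⁻²
  123 kg m^2 s^-2 A^-1:  kg·m²·s⁻²·A⁻¹
  227 V/A:  V·A⁻¹ = J·C⁻¹·A⁻¹ = kg·m²·s⁻³·A⁻²
The terms do not share a single dimension (kg·m²·s⁻²·A⁻¹ vs kg·m²·s⁻³·A⁻²).

No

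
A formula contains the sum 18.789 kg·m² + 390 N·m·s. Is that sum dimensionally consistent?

Work out the base dimensions of each:
  18.789 kg·m²:  kg·m²
  390 N·m·s:  N·m·s = kg·m·s⁻²·m·s = kg·m²·s⁻¹
kg·m² ≠ kg·m²·s⁻¹, so they cannot be added.

No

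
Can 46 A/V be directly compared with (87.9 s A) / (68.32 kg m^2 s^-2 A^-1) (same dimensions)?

Yes

Reduce each to base SI dimensions:
  46 A/V:  A·V⁻¹ = A·(J·C⁻¹)⁻¹ = kg⁻¹·m⁻²·s³·A²
  (87.9 s A) / (68.32 kg m^2 s^-2 A^-1):  [s·A] / [kg·m²·s⁻²·A⁻¹] = kg⁻¹·m⁻²·s³·A²
Both are kg⁻¹·m⁻²·s³·A², so they have the same dimensions and can be added.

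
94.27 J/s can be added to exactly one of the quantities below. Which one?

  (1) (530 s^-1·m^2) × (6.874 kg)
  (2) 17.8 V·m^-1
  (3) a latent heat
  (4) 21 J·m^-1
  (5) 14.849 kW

Reference: J·s⁻¹ = N·m·s⁻¹ = kg·m²·s⁻³.
Each option:
  (1) [m²·s⁻¹] · [kg] = kg·m²·s⁻¹
  (2) V·m⁻¹ = J·C⁻¹·m⁻¹ = kg·m·s⁻³·A⁻¹
  (3) [latent heat] = m²·s⁻²
  (4) J·m⁻¹ = N·m·m⁻¹ = kg·m·s⁻²
  (5) W = J·s⁻¹ = kg·m²·s⁻³  ← same
Only (5) matches kg·m²·s⁻³.

(5)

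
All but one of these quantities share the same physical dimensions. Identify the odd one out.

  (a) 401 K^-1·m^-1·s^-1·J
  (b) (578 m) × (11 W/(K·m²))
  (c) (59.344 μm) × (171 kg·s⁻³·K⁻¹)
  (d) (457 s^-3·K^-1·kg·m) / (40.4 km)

Dimensions:
  (a) J·s⁻¹·m⁻¹·K⁻¹ = N·m·s⁻¹·m⁻¹·K⁻¹ = kg·m·s⁻³·K⁻¹
  (b) [m] · [kg·s⁻³·K⁻¹] = kg·m·s⁻³·K⁻¹
  (c) [m] · [kg·s⁻³·K⁻¹] = kg·m·s⁻³·K⁻¹
  (d) [kg·m·s⁻³·K⁻¹] / [m] = kg·s⁻³·K⁻¹
All reduce to kg·m·s⁻³·K⁻¹ except (d), which is kg·s⁻³·K⁻¹.

(d)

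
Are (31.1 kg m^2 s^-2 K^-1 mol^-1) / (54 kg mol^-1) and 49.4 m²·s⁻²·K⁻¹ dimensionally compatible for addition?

Yes

Dimensions:
  (31.1 kg m^2 s^-2 K^-1 mol^-1) / (54 kg mol^-1):  [kg·m²·s⁻²·K⁻¹·mol⁻¹] / [kg·mol⁻¹] = m²·s⁻²·K⁻¹
  49.4 m²·s⁻²·K⁻¹:  m²·s⁻²·K⁻¹
Both are m²·s⁻²·K⁻¹, so they have the same dimensions and can be added.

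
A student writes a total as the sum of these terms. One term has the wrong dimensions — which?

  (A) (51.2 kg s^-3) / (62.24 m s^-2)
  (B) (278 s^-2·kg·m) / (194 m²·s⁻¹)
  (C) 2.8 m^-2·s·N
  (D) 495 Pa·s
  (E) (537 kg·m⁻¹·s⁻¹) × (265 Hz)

Dimensions:
  (A) [kg·s⁻³] / [m·s⁻²] = kg·m⁻¹·s⁻¹
  (B) [kg·m·s⁻²] / [m²·s⁻¹] = kg·m⁻¹·s⁻¹
  (C) N·s·m⁻² = kg·m·s⁻²·s·m⁻² = kg·m⁻¹·s⁻¹
  (D) Pa·s = N·m⁻²·s = kg·m⁻¹·s⁻¹
  (E) [kg·m⁻¹·s⁻¹] · [s⁻¹] = kg·m⁻¹·s⁻²
All reduce to kg·m⁻¹·s⁻¹ except (E), which is kg·m⁻¹·s⁻².

(E)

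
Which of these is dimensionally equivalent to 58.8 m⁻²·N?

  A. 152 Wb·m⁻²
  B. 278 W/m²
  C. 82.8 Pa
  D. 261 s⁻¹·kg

Reference: N·m⁻² = kg·m·s⁻²·m⁻² = kg·m⁻¹·s⁻².
Each option:
  A. Wb·m⁻² = V·s·m⁻² = kg·s⁻²·A⁻¹
  B. W·m⁻² = J·s⁻¹·m⁻² = kg·s⁻³
  C. Pa = N·m⁻² = kg·m⁻¹·s⁻²  ← same
  D. kg·s⁻¹
Only C. matches kg·m⁻¹·s⁻².

C.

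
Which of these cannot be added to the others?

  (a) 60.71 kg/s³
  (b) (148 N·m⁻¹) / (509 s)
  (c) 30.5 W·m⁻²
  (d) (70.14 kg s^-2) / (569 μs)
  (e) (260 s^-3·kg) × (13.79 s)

(e)

Work out the base dimensions of each:
  (a) kg·s⁻³
  (b) [kg·s⁻²] / [s] = kg·s⁻³
  (c) W·m⁻² = J·s⁻¹·m⁻² = kg·s⁻³
  (d) [kg·s⁻²] / [s] = kg·s⁻³
  (e) [kg·s⁻³] · [s] = kg·s⁻²
All reduce to kg·s⁻³ except (e), which is kg·s⁻².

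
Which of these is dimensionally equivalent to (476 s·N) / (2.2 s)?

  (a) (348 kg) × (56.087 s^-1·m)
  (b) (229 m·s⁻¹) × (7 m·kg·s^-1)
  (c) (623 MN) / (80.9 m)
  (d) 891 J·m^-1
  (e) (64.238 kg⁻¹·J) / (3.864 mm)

(d)

Reference: [kg·m·s⁻¹] / [s] = kg·m·s⁻².
Each option:
  (a) [kg] · [m·s⁻¹] = kg·m·s⁻¹
  (b) [m·s⁻¹] · [kg·m·s⁻¹] = kg·m²·s⁻²
  (c) [kg·m·s⁻²] / [m] = kg·s⁻²
  (d) J·m⁻¹ = N·m·m⁻¹ = kg·m·s⁻²  ← same
  (e) [m²·s⁻²] / [m] = m·s⁻²
Only (d) matches kg·m·s⁻².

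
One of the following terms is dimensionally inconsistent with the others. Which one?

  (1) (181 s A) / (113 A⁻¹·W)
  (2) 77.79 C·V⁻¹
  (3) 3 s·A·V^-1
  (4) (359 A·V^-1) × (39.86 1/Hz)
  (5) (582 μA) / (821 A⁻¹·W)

Dimensions:
  (1) [s·A] / [kg·m²·s⁻³·A⁻¹] = kg⁻¹·m⁻²·s⁴·A²
  (2) C·V⁻¹ = s·A·(J·C⁻¹)⁻¹ = kg⁻¹·m⁻²·s⁴·A²
  (3) A·s·V⁻¹ = A·s·(J·C⁻¹)⁻¹ = kg⁻¹·m⁻²·s⁴·A²
  (4) [kg⁻¹·m⁻²·s³·A²] · [s] = kg⁻¹·m⁻²·s⁴·A²
  (5) [A] / [kg·m²·s⁻³·A⁻¹] = kg⁻¹·m⁻²·s³·A²
All reduce to kg⁻¹·m⁻²·s⁴·A² except (5), which is kg⁻¹·m⁻²·s³·A².

(5)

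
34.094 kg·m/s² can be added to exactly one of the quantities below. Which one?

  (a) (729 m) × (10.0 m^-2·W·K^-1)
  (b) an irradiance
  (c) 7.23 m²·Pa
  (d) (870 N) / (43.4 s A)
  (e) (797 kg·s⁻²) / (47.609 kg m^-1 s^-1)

(c)

Reference: kg·m·s⁻².
Each option:
  (a) [m] · [kg·s⁻³·K⁻¹] = kg·m·s⁻³·K⁻¹
  (b) [irradiance] = kg·s⁻³
  (c) Pa·m² = N·m⁻²·m² = kg·m·s⁻²  ← same
  (d) [kg·m·s⁻²] / [s·A] = kg·m·s⁻³·A⁻¹
  (e) [kg·s⁻²] / [kg·m⁻¹·s⁻¹] = m·s⁻¹
Only (c) matches kg·m·s⁻².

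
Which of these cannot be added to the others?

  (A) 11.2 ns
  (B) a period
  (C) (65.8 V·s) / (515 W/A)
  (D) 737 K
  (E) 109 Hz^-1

Work out the base dimensions of each:
  (A) s
  (B) [period] = s
  (C) [kg·m²·s⁻²·A⁻¹] / [kg·m²·s⁻³·A⁻¹] = s
  (D) K
  (E) Hz⁻¹ = (s⁻¹)⁻¹ = s
All reduce to s except (D), which is K.

(D)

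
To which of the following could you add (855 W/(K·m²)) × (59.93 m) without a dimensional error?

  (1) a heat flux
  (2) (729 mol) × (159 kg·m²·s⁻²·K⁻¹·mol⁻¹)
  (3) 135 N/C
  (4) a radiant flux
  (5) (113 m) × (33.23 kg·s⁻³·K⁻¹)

Reference: [kg·s⁻³·K⁻¹] · [m] = kg·m·s⁻³·K⁻¹.
Each option:
  (1) [heat flux] = kg·s⁻³
  (2) [mol] · [kg·m²·s⁻²·K⁻¹·mol⁻¹] = kg·m²·s⁻²·K⁻¹
  (3) N·C⁻¹ = kg·m·s⁻²·(s·A)⁻¹ = kg·m·s⁻³·A⁻¹
  (4) [radiant flux] = kg·m²·s⁻³
  (5) [m] · [kg·s⁻³·K⁻¹] = kg·m·s⁻³·K⁻¹  ← same
Only (5) matches kg·m·s⁻³·K⁻¹.

(5)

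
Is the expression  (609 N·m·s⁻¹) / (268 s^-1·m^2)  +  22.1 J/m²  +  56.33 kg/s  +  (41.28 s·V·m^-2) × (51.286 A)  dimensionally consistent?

No

In SI base units:
  (609 N·m·s⁻¹) / (268 s^-1·m^2):  [kg·m²·s⁻³] / [m²·s⁻¹] = kg·s⁻²
  22.1 J/m²:  J·m⁻² = N·m·m⁻² = kg·s⁻²
  56.33 kg/s:  kg·s⁻¹
  (41.28 s·V·m^-2) × (51.286 A):  [kg·s⁻²·A⁻¹] · [A] = kg·s⁻²
The terms do not share a single dimension (kg·s⁻² vs kg·s⁻¹).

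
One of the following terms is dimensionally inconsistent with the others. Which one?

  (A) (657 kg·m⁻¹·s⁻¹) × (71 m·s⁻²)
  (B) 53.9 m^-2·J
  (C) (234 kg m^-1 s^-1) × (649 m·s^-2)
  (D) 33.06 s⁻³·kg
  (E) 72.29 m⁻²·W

(B)

Reduce each to base SI dimensions:
  (A) [kg·m⁻¹·s⁻¹] · [m·s⁻²] = kg·s⁻³
  (B) J·m⁻² = N·m·m⁻² = kg·s⁻²
  (C) [kg·m⁻¹·s⁻¹] · [m·s⁻²] = kg·s⁻³
  (D) kg·s⁻³
  (E) W·m⁻² = J·s⁻¹·m⁻² = kg·s⁻³
All reduce to kg·s⁻³ except (B), which is kg·s⁻².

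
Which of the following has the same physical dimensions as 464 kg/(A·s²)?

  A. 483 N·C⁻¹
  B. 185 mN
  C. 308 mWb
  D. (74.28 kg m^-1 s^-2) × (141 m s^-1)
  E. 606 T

E.

Reference: kg·s⁻²·A⁻¹.
Each option:
  A. N·C⁻¹ = kg·m·s⁻²·(s·A)⁻¹ = kg·m·s⁻³·A⁻¹
  B. N = kg·m·s⁻²
  C. Wb = V·s = kg·m²·s⁻²·A⁻¹
  D. [kg·m⁻¹·s⁻²] · [m·s⁻¹] = kg·s⁻³
  E. T = Wb·m⁻² = kg·s⁻²·A⁻¹  ← same
Only E. matches kg·s⁻²·A⁻¹.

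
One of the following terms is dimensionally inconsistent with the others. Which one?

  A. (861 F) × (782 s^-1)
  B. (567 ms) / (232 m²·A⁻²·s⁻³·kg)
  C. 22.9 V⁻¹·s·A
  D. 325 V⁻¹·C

Expand each in SI base units:
  A. [kg⁻¹·m⁻²·s⁴·A²] · [s⁻¹] = kg⁻¹·m⁻²·s³·A²
  B. [s] / [kg·m²·s⁻³·A⁻²] = kg⁻¹·m⁻²·s⁴·A²
  C. A·s·V⁻¹ = A·s·(J·C⁻¹)⁻¹ = kg⁻¹·m⁻²·s⁴·A²
  D. C·V⁻¹ = s·A·(J·C⁻¹)⁻¹ = kg⁻¹·m⁻²·s⁴·A²
All reduce to kg⁻¹·m⁻²·s⁴·A² except A., which is kg⁻¹·m⁻²·s³·A².

A.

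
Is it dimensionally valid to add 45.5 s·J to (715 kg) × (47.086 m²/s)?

Yes

Dimensions:
  45.5 s·J:  J·s = N·m·s = kg·m²·s⁻¹
  (715 kg) × (47.086 m²/s):  [kg] · [m²·s⁻¹] = kg·m²·s⁻¹
Both are kg·m²·s⁻¹, so they have the same dimensions and can be added.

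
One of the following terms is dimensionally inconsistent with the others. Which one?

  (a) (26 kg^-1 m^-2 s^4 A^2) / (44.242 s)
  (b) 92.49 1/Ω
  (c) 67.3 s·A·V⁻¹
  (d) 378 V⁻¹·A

(c)

Expand each in SI base units:
  (a) [kg⁻¹·m⁻²·s⁴·A²] / [s] = kg⁻¹·m⁻²·s³·A²
  (b) Ω⁻¹ = (V·A⁻¹)⁻¹ = kg⁻¹·m⁻²·s³·A²
  (c) A·s·V⁻¹ = A·s·(J·C⁻¹)⁻¹ = kg⁻¹·m⁻²·s⁴·A²
  (d) A·V⁻¹ = A·(J·C⁻¹)⁻¹ = kg⁻¹·m⁻²·s³·A²
All reduce to kg⁻¹·m⁻²·s³·A² except (c), which is kg⁻¹·m⁻²·s⁴·A².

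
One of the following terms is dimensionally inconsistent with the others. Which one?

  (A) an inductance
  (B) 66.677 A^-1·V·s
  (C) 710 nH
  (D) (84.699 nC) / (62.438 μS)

(D)

Work out the base dimensions of each:
  (A) [inductance] = kg·m²·s⁻²·A⁻²
  (B) V·s·A⁻¹ = J·C⁻¹·s·A⁻¹ = kg·m²·s⁻²·A⁻²
  (C) H = V·s·A⁻¹ = kg·m²·s⁻²·A⁻²
  (D) [s·A] / [kg⁻¹·m⁻²·s³·A²] = kg·m²·s⁻²·A⁻¹
All reduce to kg·m²·s⁻²·A⁻² except (D), which is kg·m²·s⁻²·A⁻¹.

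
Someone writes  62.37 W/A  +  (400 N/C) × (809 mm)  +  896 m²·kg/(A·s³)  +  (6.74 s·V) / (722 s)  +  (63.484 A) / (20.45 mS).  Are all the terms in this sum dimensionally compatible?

Expand each in SI base units:
  62.37 W/A:  W·A⁻¹ = J·s⁻¹·A⁻¹ = kg·m²·s⁻³·A⁻¹
  (400 N/C) × (809 mm):  [kg·m·s⁻³·A⁻¹] · [m] = kg·m²·s⁻³·A⁻¹
  896 m²·kg/(A·s³):  kg·m²·s⁻³·A⁻¹
  (6.74 s·V) / (722 s):  [kg·m²·s⁻²·A⁻¹] / [s] = kg·m²·s⁻³·A⁻¹
  (63.484 A) / (20.45 mS):  [A] / [kg⁻¹·m⁻²·s³·A²] = kg·m²·s⁻³·A⁻¹
Every term reduces to kg·m²·s⁻³·A⁻¹.

Yes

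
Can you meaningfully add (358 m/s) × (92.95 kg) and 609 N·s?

Yes

Work out the base dimensions of each:
  (358 m/s) × (92.95 kg):  [m·s⁻¹] · [kg] = kg·m·s⁻¹
  609 N·s:  N·s = kg·m·s⁻²·s = kg·m·s⁻¹
Both are kg·m·s⁻¹, so they have the same dimensions and can be added.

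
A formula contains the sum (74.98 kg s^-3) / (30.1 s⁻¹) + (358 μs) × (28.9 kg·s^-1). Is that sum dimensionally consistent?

No

Reduce each to base SI dimensions:
  (74.98 kg s^-3) / (30.1 s⁻¹):  [kg·s⁻³] / [s⁻¹] = kg·s⁻²
  (358 μs) × (28.9 kg·s^-1):  [s] · [kg·s⁻¹] = kg
kg·s⁻² ≠ kg, so they cannot be added.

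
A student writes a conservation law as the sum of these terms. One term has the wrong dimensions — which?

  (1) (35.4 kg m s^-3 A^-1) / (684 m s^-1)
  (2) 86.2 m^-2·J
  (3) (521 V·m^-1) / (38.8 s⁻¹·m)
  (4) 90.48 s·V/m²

Reduce each to base SI dimensions:
  (1) [kg·m·s⁻³·A⁻¹] / [m·s⁻¹] = kg·s⁻²·A⁻¹
  (2) J·m⁻² = N·m·m⁻² = kg·s⁻²
  (3) [kg·m·s⁻³·A⁻¹] / [m·s⁻¹] = kg·s⁻²·A⁻¹
  (4) V·s·m⁻² = J·C⁻¹·s·m⁻² = kg·s⁻²·A⁻¹
All reduce to kg·s⁻²·A⁻¹ except (2), which is kg·s⁻².

(2)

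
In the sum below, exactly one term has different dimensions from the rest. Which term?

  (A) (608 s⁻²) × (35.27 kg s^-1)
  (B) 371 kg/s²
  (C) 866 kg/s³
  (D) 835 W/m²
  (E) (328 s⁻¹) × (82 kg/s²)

(B)

In SI base units:
  (A) [s⁻²] · [kg·s⁻¹] = kg·s⁻³
  (B) kg·s⁻²
  (C) kg·s⁻³
  (D) W·m⁻² = J·s⁻¹·m⁻² = kg·s⁻³
  (E) [s⁻¹] · [kg·s⁻²] = kg·s⁻³
All reduce to kg·s⁻³ except (B), which is kg·s⁻².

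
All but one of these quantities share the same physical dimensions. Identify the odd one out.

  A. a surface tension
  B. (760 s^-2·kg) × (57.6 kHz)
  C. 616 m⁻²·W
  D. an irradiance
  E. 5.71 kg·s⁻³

Work out the base dimensions of each:
  A. [surface tension] = kg·s⁻²
  B. [kg·s⁻²] · [s⁻¹] = kg·s⁻³
  C. W·m⁻² = J·s⁻¹·m⁻² = kg·s⁻³
  D. [irradiance] = kg·s⁻³
  E. kg·s⁻³
All reduce to kg·s⁻³ except A., which is kg·s⁻².

A.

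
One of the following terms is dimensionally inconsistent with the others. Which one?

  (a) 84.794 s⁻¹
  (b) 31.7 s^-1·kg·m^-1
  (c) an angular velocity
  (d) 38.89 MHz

Expand each in SI base units:
  (a) s⁻¹
  (b) kg·m⁻¹·s⁻¹
  (c) [angular velocity] = s⁻¹
  (d) Hz = s⁻¹
All reduce to s⁻¹ except (b), which is kg·m⁻¹·s⁻¹.

(b)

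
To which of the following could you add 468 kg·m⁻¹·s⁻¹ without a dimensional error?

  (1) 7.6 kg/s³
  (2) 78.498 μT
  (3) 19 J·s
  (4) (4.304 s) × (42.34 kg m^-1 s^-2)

(4)

Reference: kg·m⁻¹·s⁻¹.
Each option:
  (1) kg·s⁻³
  (2) T = Wb·m⁻² = kg·s⁻²·A⁻¹
  (3) J·s = N·m·s = kg·m²·s⁻¹
  (4) [s] · [kg·m⁻¹·s⁻²] = kg·m⁻¹·s⁻¹  ← same
Only (4) matches kg·m⁻¹·s⁻¹.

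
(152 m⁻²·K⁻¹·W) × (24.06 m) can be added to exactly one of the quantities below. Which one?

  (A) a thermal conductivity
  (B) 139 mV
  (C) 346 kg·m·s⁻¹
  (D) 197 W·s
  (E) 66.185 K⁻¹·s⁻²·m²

(A)

Reference: [kg·s⁻³·K⁻¹] · [m] = kg·m·s⁻³·K⁻¹.
Each option:
  (A) [thermal conductivity] = kg·m·s⁻³·K⁻¹  ← same
  (B) V = J·C⁻¹ = kg·m²·s⁻³·A⁻¹
  (C) kg·m·s⁻¹
  (D) W·s = J·s⁻¹·s = kg·m²·s⁻²
  (E) m²·s⁻²·K⁻¹
Only (A) matches kg·m·s⁻³·K⁻¹.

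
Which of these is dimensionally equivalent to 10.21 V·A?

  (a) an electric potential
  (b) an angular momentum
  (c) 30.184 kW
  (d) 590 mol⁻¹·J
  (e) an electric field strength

(c)

Reference: V·A = J·C⁻¹·A = kg·m²·s⁻³.
Each option:
  (a) [electric potential] = kg·m²·s⁻³·A⁻¹
  (b) [angular momentum] = kg·m²·s⁻¹
  (c) W = J·s⁻¹ = kg·m²·s⁻³  ← same
  (d) J·mol⁻¹ = N·m·mol⁻¹ = kg·m²·s⁻²·mol⁻¹
  (e) [electric field strength] = kg·m·s⁻³·A⁻¹
Only (c) matches kg·m²·s⁻³.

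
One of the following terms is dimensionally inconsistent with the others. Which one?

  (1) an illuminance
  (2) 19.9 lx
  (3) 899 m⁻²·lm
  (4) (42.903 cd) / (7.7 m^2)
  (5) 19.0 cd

Reduce each to base SI dimensions:
  (1) [illuminance] = m⁻²·cd
  (2) lx = lm·m⁻² = m⁻²·cd
  (3) lm·m⁻² = cd·m⁻² = m⁻²·cd
  (4) [cd] / [m²] = m⁻²·cd
  (5) cd
All reduce to m⁻²·cd except (5), which is cd.

(5)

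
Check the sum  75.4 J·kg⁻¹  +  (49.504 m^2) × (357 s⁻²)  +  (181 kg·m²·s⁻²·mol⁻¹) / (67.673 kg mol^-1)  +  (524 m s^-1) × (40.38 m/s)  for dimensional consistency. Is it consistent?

Expand each in SI base units:
  75.4 J·kg⁻¹:  J·kg⁻¹ = N·m·kg⁻¹ = m²·s⁻²
  (49.504 m^2) × (357 s⁻²):  [m²] · [s⁻²] = m²·s⁻²
  (181 kg·m²·s⁻²·mol⁻¹) / (67.673 kg mol^-1):  [kg·m²·s⁻²·mol⁻¹] / [kg·mol⁻¹] = m²·s⁻²
  (524 m s^-1) × (40.38 m/s):  [m·s⁻¹] · [m·s⁻¹] = m²·s⁻²
Every term reduces to m²·s⁻².

Yes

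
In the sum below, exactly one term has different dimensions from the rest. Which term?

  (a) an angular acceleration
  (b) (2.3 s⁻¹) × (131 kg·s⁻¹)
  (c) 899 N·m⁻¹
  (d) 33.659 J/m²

(a)

Expand each in SI base units:
  (a) [angular acceleration] = s⁻²
  (b) [s⁻¹] · [kg·s⁻¹] = kg·s⁻²
  (c) N·m⁻¹ = kg·m·s⁻²·m⁻¹ = kg·s⁻²
  (d) J·m⁻² = N·m·m⁻² = kg·s⁻²
All reduce to kg·s⁻² except (a), which is s⁻².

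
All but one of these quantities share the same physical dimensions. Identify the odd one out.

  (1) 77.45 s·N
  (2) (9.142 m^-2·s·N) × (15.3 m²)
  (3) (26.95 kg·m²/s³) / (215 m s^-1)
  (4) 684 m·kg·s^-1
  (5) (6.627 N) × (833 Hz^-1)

(3)

In SI base units:
  (1) N·s = kg·m·s⁻²·s = kg·m·s⁻¹
  (2) [kg·m⁻¹·s⁻¹] · [m²] = kg·m·s⁻¹
  (3) [kg·m²·s⁻³] / [m·s⁻¹] = kg·m·s⁻²
  (4) kg·m·s⁻¹
  (5) [kg·m·s⁻²] · [s] = kg·m·s⁻¹
All reduce to kg·m·s⁻¹ except (3), which is kg·m·s⁻².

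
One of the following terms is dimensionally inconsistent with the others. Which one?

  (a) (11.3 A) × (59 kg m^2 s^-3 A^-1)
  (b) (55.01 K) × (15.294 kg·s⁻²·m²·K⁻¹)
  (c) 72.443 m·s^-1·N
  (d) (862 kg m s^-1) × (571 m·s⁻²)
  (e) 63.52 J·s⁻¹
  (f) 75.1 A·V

(b)

Expand each in SI base units:
  (a) [A] · [kg·m²·s⁻³·A⁻¹] = kg·m²·s⁻³
  (b) [K] · [kg·m²·s⁻²·K⁻¹] = kg·m²·s⁻²
  (c) N·m·s⁻¹ = kg·m·s⁻²·m·s⁻¹ = kg·m²·s⁻³
  (d) [kg·m·s⁻¹] · [m·s⁻²] = kg·m²·s⁻³
  (e) J·s⁻¹ = N·m·s⁻¹ = kg·m²·s⁻³
  (f) V·A = J·C⁻¹·A = kg·m²·s⁻³
All reduce to kg·m²·s⁻³ except (b), which is kg·m²·s⁻².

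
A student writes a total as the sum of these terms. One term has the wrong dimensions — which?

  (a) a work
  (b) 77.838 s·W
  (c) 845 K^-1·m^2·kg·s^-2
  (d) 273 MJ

(c)

In SI base units:
  (a) [work] = kg·m²·s⁻²
  (b) W·s = J·s⁻¹·s = kg·m²·s⁻²
  (c) kg·m²·s⁻²·K⁻¹
  (d) J = N·m = kg·m²·s⁻²
All reduce to kg·m²·s⁻² except (c), which is kg·m²·s⁻²·K⁻¹.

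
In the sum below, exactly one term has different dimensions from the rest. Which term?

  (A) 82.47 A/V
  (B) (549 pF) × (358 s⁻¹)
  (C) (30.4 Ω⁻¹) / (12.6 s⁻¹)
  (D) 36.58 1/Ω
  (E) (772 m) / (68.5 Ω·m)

Reduce each to base SI dimensions:
  (A) A·V⁻¹ = A·(J·C⁻¹)⁻¹ = kg⁻¹·m⁻²·s³·A²
  (B) [kg⁻¹·m⁻²·s⁴·A²] · [s⁻¹] = kg⁻¹·m⁻²·s³·A²
  (C) [kg⁻¹·m⁻²·s³·A²] / [s⁻¹] = kg⁻¹·m⁻²·s⁴·A²
  (D) Ω⁻¹ = (V·A⁻¹)⁻¹ = kg⁻¹·m⁻²·s³·A²
  (E) [m] / [kg·m³·s⁻³·A⁻²] = kg⁻¹·m⁻²·s³·A²
All reduce to kg⁻¹·m⁻²·s³·A² except (C), which is kg⁻¹·m⁻²·s⁴·A².

(C)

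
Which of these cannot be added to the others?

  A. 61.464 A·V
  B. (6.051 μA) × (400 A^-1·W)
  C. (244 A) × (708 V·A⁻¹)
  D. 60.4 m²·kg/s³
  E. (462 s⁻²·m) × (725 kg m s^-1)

C.

Reduce each to base SI dimensions:
  A. V·A = J·C⁻¹·A = kg·m²·s⁻³
  B. [A] · [kg·m²·s⁻³·A⁻¹] = kg·m²·s⁻³
  C. [A] · [kg·m²·s⁻³·A⁻²] = kg·m²·s⁻³·A⁻¹
  D. kg·m²·s⁻³
  E. [m·s⁻²] · [kg·m·s⁻¹] = kg·m²·s⁻³
All reduce to kg·m²·s⁻³ except C., which is kg·m²·s⁻³·A⁻¹.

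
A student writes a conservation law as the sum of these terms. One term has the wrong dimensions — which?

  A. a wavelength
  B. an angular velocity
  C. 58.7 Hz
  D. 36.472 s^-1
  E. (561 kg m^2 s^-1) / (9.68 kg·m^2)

A.

Work out the base dimensions of each:
  A. [wavelength] = m
  B. [angular velocity] = s⁻¹
  C. Hz = s⁻¹
  D. s⁻¹
  E. [kg·m²·s⁻¹] / [kg·m²] = s⁻¹
All reduce to s⁻¹ except A., which is m.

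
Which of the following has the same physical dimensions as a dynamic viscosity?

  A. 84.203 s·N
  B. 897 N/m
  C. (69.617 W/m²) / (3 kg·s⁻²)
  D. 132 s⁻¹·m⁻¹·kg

D.

Reference: [dynamic viscosity] = kg·m⁻¹·s⁻¹.
Each option:
  A. N·s = kg·m·s⁻²·s = kg·m·s⁻¹
  B. N·m⁻¹ = kg·m·s⁻²·m⁻¹ = kg·s⁻²
  C. [kg·s⁻³] / [kg·s⁻²] = s⁻¹
  D. kg·m⁻¹·s⁻¹  ← same
Only D. matches kg·m⁻¹·s⁻¹.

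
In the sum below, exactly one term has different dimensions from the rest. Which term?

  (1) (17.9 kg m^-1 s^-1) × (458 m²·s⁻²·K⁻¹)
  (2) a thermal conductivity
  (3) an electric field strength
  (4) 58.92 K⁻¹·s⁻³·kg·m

Reduce each to base SI dimensions:
  (1) [kg·m⁻¹·s⁻¹] · [m²·s⁻²·K⁻¹] = kg·m·s⁻³·K⁻¹
  (2) [thermal conductivity] = kg·m·s⁻³·K⁻¹
  (3) [electric field strength] = kg·m·s⁻³·A⁻¹
  (4) kg·m·s⁻³·K⁻¹
All reduce to kg·m·s⁻³·K⁻¹ except (3), which is kg·m·s⁻³·A⁻¹.

(3)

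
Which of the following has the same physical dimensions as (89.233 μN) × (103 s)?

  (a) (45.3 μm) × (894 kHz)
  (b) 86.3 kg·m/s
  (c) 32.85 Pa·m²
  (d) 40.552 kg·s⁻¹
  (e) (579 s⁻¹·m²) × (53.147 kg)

Reference: [kg·m·s⁻²] · [s] = kg·m·s⁻¹.
Each option:
  (a) [m] · [s⁻¹] = m·s⁻¹
  (b) kg·m·s⁻¹  ← same
  (c) Pa·m² = N·m⁻²·m² = kg·m·s⁻²
  (d) kg·s⁻¹
  (e) [m²·s⁻¹] · [kg] = kg·m²·s⁻¹
Only (b) matches kg·m·s⁻¹.

(b)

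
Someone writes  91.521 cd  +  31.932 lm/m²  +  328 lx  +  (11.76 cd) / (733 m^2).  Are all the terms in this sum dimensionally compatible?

Work out the base dimensions of each:
  91.521 cd:  cd
  31.932 lm/m²:  lm·m⁻² = cd·m⁻² = m⁻²·cd
  328 lx:  lx = lm·m⁻² = m⁻²·cd
  (11.76 cd) / (733 m^2):  [cd] / [m²] = m⁻²·cd
The terms do not share a single dimension (cd vs m⁻²·cd).

No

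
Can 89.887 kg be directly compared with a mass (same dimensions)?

Yes

Dimensions:
  89.887 kg:  kg
  a mass:  [mass] = kg
Both are kg, so they have the same dimensions and can be added.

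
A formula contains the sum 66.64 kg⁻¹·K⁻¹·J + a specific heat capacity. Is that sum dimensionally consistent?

Reduce each to base SI dimensions:
  66.64 kg⁻¹·K⁻¹·J:  J·kg⁻¹·K⁻¹ = N·m·kg⁻¹·K⁻¹ = m²·s⁻²·K⁻¹
  a specific heat capacity:  [specific heat capacity] = m²·s⁻²·K⁻¹
Both are m²·s⁻²·K⁻¹, so they have the same dimensions and can be added.

Yes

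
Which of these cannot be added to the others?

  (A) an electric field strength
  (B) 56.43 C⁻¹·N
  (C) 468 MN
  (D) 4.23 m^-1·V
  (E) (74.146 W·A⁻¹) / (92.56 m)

(C)

Reduce each to base SI dimensions:
  (A) [electric field strength] = kg·m·s⁻³·A⁻¹
  (B) N·C⁻¹ = kg·m·s⁻²·(s·A)⁻¹ = kg·m·s⁻³·A⁻¹
  (C) N = kg·m·s⁻²
  (D) V·m⁻¹ = J·C⁻¹·m⁻¹ = kg·m·s⁻³·A⁻¹
  (E) [kg·m²·s⁻³·A⁻¹] / [m] = kg·m·s⁻³·A⁻¹
All reduce to kg·m·s⁻³·A⁻¹ except (C), which is kg·m·s⁻².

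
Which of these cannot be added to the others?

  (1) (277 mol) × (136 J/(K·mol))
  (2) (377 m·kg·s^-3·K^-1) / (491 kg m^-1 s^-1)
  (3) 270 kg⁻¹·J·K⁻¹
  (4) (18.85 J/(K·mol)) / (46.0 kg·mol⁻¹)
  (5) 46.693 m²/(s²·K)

Work out the base dimensions of each:
  (1) [mol] · [kg·m²·s⁻²·K⁻¹·mol⁻¹] = kg·m²·s⁻²·K⁻¹
  (2) [kg·m·s⁻³·K⁻¹] / [kg·m⁻¹·s⁻¹] = m²·s⁻²·K⁻¹
  (3) J·kg⁻¹·K⁻¹ = N·m·kg⁻¹·K⁻¹ = m²·s⁻²·K⁻¹
  (4) [kg·m²·s⁻²·K⁻¹·mol⁻¹] / [kg·mol⁻¹] = m²·s⁻²·K⁻¹
  (5) m²·s⁻²·K⁻¹
All reduce to m²·s⁻²·K⁻¹ except (1), which is kg·m²·s⁻²·K⁻¹.

(1)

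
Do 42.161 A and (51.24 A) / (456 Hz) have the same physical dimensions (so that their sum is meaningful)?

Reduce each to base SI dimensions:
  42.161 A:  A
  (51.24 A) / (456 Hz):  [A] / [s⁻¹] = s·A
A ≠ s·A, so they cannot be added.

No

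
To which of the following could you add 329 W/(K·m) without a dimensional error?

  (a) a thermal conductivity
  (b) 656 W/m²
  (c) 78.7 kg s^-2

(a)

Reference: W·m⁻¹·K⁻¹ = J·s⁻¹·m⁻¹·K⁻¹ = kg·m·s⁻³·K⁻¹.
Each option:
  (a) [thermal conductivity] = kg·m·s⁻³·K⁻¹  ← same
  (b) W·m⁻² = J·s⁻¹·m⁻² = kg·s⁻³
  (c) kg·s⁻²
Only (a) matches kg·m·s⁻³·K⁻¹.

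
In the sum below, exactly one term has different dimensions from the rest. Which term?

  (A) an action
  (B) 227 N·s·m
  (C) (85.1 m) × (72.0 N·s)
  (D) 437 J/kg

(D)

Dimensions:
  (A) [action] = kg·m²·s⁻¹
  (B) N·m·s = kg·m·s⁻²·m·s = kg·m²·s⁻¹
  (C) [m] · [kg·m·s⁻¹] = kg·m²·s⁻¹
  (D) J·kg⁻¹ = N·m·kg⁻¹ = m²·s⁻²
All reduce to kg·m²·s⁻¹ except (D), which is m²·s⁻².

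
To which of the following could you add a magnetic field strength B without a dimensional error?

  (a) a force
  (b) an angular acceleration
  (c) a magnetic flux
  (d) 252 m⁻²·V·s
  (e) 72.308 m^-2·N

Reference: [magnetic field strength B] = kg·s⁻²·A⁻¹.
Each option:
  (a) [force] = kg·m·s⁻²
  (b) [angular acceleration] = s⁻²
  (c) [magnetic flux] = kg·m²·s⁻²·A⁻¹
  (d) V·s·m⁻² = J·C⁻¹·s·m⁻² = kg·s⁻²·A⁻¹  ← same
  (e) N·m⁻² = kg·m·s⁻²·m⁻² = kg·m⁻¹·s⁻²
Only (d) matches kg·s⁻²·A⁻¹.

(d)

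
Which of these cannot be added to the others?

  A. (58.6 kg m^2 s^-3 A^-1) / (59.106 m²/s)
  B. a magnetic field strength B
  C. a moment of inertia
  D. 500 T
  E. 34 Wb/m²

C.

Reduce each to base SI dimensions:
  A. [kg·m²·s⁻³·A⁻¹] / [m²·s⁻¹] = kg·s⁻²·A⁻¹
  B. [magnetic field strength B] = kg·s⁻²·A⁻¹
  C. [moment of inertia] = kg·m²
  D. T = Wb·m⁻² = kg·s⁻²·A⁻¹
  E. Wb·m⁻² = V·s·m⁻² = kg·s⁻²·A⁻¹
All reduce to kg·s⁻²·A⁻¹ except C., which is kg·m².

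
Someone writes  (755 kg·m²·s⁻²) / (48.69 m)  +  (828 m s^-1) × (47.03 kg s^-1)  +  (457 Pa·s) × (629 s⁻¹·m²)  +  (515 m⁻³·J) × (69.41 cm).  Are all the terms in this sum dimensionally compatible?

No

Reduce each to base SI dimensions:
  (755 kg·m²·s⁻²) / (48.69 m):  [kg·m²·s⁻²] / [m] = kg·m·s⁻²
  (828 m s^-1) × (47.03 kg s^-1):  [m·s⁻¹] · [kg·s⁻¹] = kg·m·s⁻²
  (457 Pa·s) × (629 s⁻¹·m²):  [kg·m⁻¹·s⁻¹] · [m²·s⁻¹] = kg·m·s⁻²
  (515 m⁻³·J) × (69.41 cm):  [kg·m⁻¹·s⁻²] · [m] = kg·s⁻²
The terms do not share a single dimension (kg·m·s⁻² vs kg·s⁻²).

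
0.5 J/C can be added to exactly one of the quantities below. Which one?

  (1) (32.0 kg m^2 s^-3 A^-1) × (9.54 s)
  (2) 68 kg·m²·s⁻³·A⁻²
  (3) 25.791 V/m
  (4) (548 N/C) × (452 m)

(4)

Reference: J·C⁻¹ = N·m·(s·A)⁻¹ = kg·m²·s⁻³·A⁻¹.
Each option:
  (1) [kg·m²·s⁻³·A⁻¹] · [s] = kg·m²·s⁻²·A⁻¹
  (2) kg·m²·s⁻³·A⁻²
  (3) V·m⁻¹ = J·C⁻¹·m⁻¹ = kg·m·s⁻³·A⁻¹
  (4) [kg·m·s⁻³·A⁻¹] · [m] = kg·m²·s⁻³·A⁻¹  ← same
Only (4) matches kg·m²·s⁻³·A⁻¹.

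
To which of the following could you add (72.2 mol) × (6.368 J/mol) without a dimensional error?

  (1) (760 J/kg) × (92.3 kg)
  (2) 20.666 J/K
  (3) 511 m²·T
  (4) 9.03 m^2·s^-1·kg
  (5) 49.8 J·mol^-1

(1)

Reference: [mol] · [kg·m²·s⁻²·mol⁻¹] = kg·m²·s⁻².
Each option:
  (1) [m²·s⁻²] · [kg] = kg·m²·s⁻²  ← same
  (2) J·K⁻¹ = N·m·K⁻¹ = kg·m²·s⁻²·K⁻¹
  (3) T·m² = Wb·m⁻²·m² = kg·m²·s⁻²·A⁻¹
  (4) kg·m²·s⁻¹
  (5) J·mol⁻¹ = N·m·mol⁻¹ = kg·m²·s⁻²·mol⁻¹
Only (1) matches kg·m²·s⁻².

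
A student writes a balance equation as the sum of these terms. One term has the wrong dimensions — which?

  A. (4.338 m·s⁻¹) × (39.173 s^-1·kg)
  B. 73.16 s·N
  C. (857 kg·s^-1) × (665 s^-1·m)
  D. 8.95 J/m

Dimensions:
  A. [m·s⁻¹] · [kg·s⁻¹] = kg·m·s⁻²
  B. N·s = kg·m·s⁻²·s = kg·m·s⁻¹
  C. [kg·s⁻¹] · [m·s⁻¹] = kg·m·s⁻²
  D. J·m⁻¹ = N·m·m⁻¹ = kg·m·s⁻²
All reduce to kg·m·s⁻² except B., which is kg·m·s⁻¹.

B.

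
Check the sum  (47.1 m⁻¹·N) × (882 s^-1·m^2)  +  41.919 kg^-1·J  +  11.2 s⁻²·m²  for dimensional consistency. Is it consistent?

In SI base units:
  (47.1 m⁻¹·N) × (882 s^-1·m^2):  [kg·s⁻²] · [m²·s⁻¹] = kg·m²·s⁻³
  41.919 kg^-1·J:  J·kg⁻¹ = N·m·kg⁻¹ = m²·s⁻²
  11.2 s⁻²·m²:  m²·s⁻²
The terms do not share a single dimension (kg·m²·s⁻³ vs m²·s⁻²).

No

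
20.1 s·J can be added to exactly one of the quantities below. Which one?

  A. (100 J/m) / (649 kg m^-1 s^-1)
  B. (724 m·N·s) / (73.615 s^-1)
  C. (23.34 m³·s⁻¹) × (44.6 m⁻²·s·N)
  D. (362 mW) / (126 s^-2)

D.

Reference: J·s = N·m·s = kg·m²·s⁻¹.
Each option:
  A. [kg·m·s⁻²] / [kg·m⁻¹·s⁻¹] = m²·s⁻¹
  B. [kg·m²·s⁻¹] / [s⁻¹] = kg·m²
  C. [m³·s⁻¹] · [kg·m⁻¹·s⁻¹] = kg·m²·s⁻²
  D. [kg·m²·s⁻³] / [s⁻²] = kg·m²·s⁻¹  ← same
Only D. matches kg·m²·s⁻¹.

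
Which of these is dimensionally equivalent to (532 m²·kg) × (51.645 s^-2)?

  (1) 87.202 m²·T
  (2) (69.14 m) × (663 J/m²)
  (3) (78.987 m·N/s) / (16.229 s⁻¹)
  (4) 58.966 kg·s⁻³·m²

(3)

Reference: [kg·m²] · [s⁻²] = kg·m²·s⁻².
Each option:
  (1) T·m² = Wb·m⁻²·m² = kg·m²·s⁻²·A⁻¹
  (2) [m] · [kg·s⁻²] = kg·m·s⁻²
  (3) [kg·m²·s⁻³] / [s⁻¹] = kg·m²·s⁻²  ← same
  (4) kg·m²·s⁻³
Only (3) matches kg·m²·s⁻².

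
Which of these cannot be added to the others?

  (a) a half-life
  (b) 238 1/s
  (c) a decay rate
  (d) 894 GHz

(a)

Expand each in SI base units:
  (a) [half-life] = s
  (b) s⁻¹
  (c) [decay rate] = s⁻¹
  (d) Hz = s⁻¹
All reduce to s⁻¹ except (a), which is s.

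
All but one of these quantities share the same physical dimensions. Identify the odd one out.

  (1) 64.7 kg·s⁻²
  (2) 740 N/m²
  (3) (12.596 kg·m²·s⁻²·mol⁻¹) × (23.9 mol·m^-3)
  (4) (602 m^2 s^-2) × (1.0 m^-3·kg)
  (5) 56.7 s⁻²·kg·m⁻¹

Reduce each to base SI dimensions:
  (1) kg·s⁻²
  (2) N·m⁻² = kg·m·s⁻²·m⁻² = kg·m⁻¹·s⁻²
  (3) [kg·m²·s⁻²·mol⁻¹] · [m⁻³·mol] = kg·m⁻¹·s⁻²
  (4) [m²·s⁻²] · [kg·m⁻³] = kg·m⁻¹·s⁻²
  (5) kg·m⁻¹·s⁻²
All reduce to kg·m⁻¹·s⁻² except (1), which is kg·s⁻².

(1)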